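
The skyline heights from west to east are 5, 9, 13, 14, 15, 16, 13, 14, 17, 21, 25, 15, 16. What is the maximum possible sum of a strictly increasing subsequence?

135

Let S[i] be the best sum of a strictly increasing subsequence ending at i:
i:       1   2   3   4   5   6   7   8   9  10  11  12  13
a[i]:    5   9  13  14  15  16  13  14  17  21  25  15  16
S:       5  14  27  41  56  72  27  41  89 110 135  56  72
Maximum is 135 (e.g. 5 + 9 + 13 + 14 + 15 + 16 + 17 + 21 + 25).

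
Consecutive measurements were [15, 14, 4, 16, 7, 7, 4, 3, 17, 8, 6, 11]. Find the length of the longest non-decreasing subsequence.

Let dp[i] be the length of the longest such subsequence ending at index i:
i:      1  2  3  4  5  6  7  8  9 10 11 12
a[i]:  15 14  4 16  7  7  4  3 17  8  6 11
dp:     1  1  1  2  2  3  2  1  4  4  3  5
Maximum dp value is 5.

5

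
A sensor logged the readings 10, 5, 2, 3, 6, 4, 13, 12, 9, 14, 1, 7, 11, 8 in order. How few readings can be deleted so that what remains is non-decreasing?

9

Fewest deletions = n − (longest non-decreasing subsequence).
i:      1  2  3  4  5  6  7  8  9 10 11 12 13 14
a[i]:  10  5  2  3  6  4 13 12  9 14  1  7 11  8
dp:     1  1  1  2  3  3  4  4  4  5  1  4  5  5
max dp = 5, so deletions = 14 − 5 = 9.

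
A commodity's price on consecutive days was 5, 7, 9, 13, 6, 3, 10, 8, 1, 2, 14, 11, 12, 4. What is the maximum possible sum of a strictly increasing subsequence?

54

Let S[i] be the best sum of a strictly increasing subsequence ending at i:
i:      1  2  3  4  5  6  7  8  9 10 11 12 13 14
a[i]:   5  7  9 13  6  3 10  8  1  2 14 11 12  4
S:      5 12 21 34 11  3 31 20  1  3 48 42 54  7
Maximum is 54 (e.g. 5 + 7 + 9 + 10 + 11 + 12).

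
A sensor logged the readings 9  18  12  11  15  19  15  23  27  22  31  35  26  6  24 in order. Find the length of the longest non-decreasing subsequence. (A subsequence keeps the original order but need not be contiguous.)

8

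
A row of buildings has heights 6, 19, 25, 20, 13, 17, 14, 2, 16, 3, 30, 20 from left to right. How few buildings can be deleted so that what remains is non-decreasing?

7

Fewest deletions = n − (longest non-decreasing subsequence).
Patience tails:
6 → extends → [6]
19 → extends → [6, 19]
25 → extends → [6, 19, 25]
20 → replaces 25 → [6, 19, 20]
13 → replaces 19 → [6, 13, 20]
17 → replaces 20 → [6, 13, 17]
14 → replaces 17 → [6, 13, 14]
2 → replaces 6 → [2, 13, 14]
16 → extends → [2, 13, 14, 16]
3 → replaces 13 → [2, 3, 14, 16]
30 → extends → [2, 3, 14, 16, 30]
20 → replaces 30 → [2, 3, 14, 16, 20]
Longest non-decreasing subsequence has length 5, so deletions = 12 − 5 = 7.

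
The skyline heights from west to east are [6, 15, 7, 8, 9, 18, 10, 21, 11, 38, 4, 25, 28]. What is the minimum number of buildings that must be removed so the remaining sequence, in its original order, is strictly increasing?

Fewest deletions = n − (longest strictly increasing subsequence).
Patience tails:
6 → extends → [6]
15 → extends → [6, 15]
7 → replaces 15 → [6, 7]
8 → extends → [6, 7, 8]
9 → extends → [6, 7, 8, 9]
18 → extends → [6, 7, 8, 9, 18]
10 → replaces 18 → [6, 7, 8, 9, 10]
21 → extends → [6, 7, 8, 9, 10, 21]
11 → replaces 21 → [6, 7, 8, 9, 10, 11]
38 → extends → [6, 7, 8, 9, 10, 11, 38]
4 → replaces 6 → [4, 7, 8, 9, 10, 11, 38]
25 → replaces 38 → [4, 7, 8, 9, 10, 11, 25]
28 → extends → [4, 7, 8, 9, 10, 11, 25, 28]
Longest strictly increasing subsequence has length 8, so deletions = 13 − 8 = 5.

5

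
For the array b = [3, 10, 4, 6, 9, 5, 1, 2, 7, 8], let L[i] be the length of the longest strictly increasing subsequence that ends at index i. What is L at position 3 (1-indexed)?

dp[i] = 1 + max{dp[j] : j<i, b[j]<b[i]} (or 1 if no such j):
i:      1  2  3  4  5  6  7  8  9 10
b[i]:   3 10  4  6  9  5  1  2  7  8
dp:     1  2  2  3  4  3  1  2  4  5
At index 3 the value is 2.

2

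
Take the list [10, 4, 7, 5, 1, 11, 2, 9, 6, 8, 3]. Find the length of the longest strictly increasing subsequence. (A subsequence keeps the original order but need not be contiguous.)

Let dp[i] be the length of the longest such subsequence ending at index i:
i:      1  2  3  4  5  6  7  8  9 10 11
a[i]:  10  4  7  5  1 11  2  9  6  8  3
dp:     1  1  2  2  1  3  2  3  3  4  3
Maximum dp value is 4.

4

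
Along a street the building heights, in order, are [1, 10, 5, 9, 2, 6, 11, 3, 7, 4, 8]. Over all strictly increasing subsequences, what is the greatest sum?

27

Let S[i] be the best sum of a strictly increasing subsequence ending at i:
i:      1  2  3  4  5  6  7  8  9 10 11
a[i]:   1 10  5  9  2  6 11  3  7  4  8
S:      1 11  6 15  3 12 26  6 19 10 27
Maximum is 27 (e.g. 1 + 5 + 6 + 7 + 8).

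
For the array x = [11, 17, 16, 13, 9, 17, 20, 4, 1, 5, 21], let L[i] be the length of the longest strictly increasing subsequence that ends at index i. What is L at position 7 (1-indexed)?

dp[i] = 1 + max{dp[j] : j<i, x[j]<x[i]} (or 1 if no such j):
i:      1  2  3  4  5  6  7  8  9 10 11
x[i]:  11 17 16 13  9 17 20  4  1  5 21
dp:     1  2  2  2  1  3  4  1  1  2  5
At index 7 the value is 4.

4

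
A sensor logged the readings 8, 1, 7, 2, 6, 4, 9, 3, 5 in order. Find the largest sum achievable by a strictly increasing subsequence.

18

Let S[i] be the best sum of a strictly increasing subsequence ending at i:
i:      1  2  3  4  5  6  7  8  9
a[i]:   8  1  7  2  6  4  9  3  5
S:      8  1  8  3  9  7 18  6 12
Maximum is 18 (e.g. 1 + 2 + 6 + 9).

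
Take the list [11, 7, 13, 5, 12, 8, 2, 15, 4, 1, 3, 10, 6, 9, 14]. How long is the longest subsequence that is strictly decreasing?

5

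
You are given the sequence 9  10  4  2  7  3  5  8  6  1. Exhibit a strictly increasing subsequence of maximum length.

Patience tails give the LIS length; then backtrack through the dp parents:
9 → extends → [9]
10 → extends → [9, 10]
4 → replaces 9 → [4, 10]
2 → replaces 4 → [2, 10]
7 → replaces 10 → [2, 7]
3 → replaces 7 → [2, 3]
5 → extends → [2, 3, 5]
8 → extends → [2, 3, 5, 8]
6 → replaces 8 → [2, 3, 5, 6]
1 → replaces 2 → [1, 3, 5, 6]
Length 4; one witness is 2, 3, 5, 8.

2, 3, 5, 8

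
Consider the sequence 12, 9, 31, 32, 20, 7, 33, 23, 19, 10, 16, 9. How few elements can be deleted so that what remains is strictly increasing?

8

Fewest deletions = n − (longest strictly increasing subsequence).
Patience tails:
12 → extends → [12]
9 → replaces 12 → [9]
31 → extends → [9, 31]
32 → extends → [9, 31, 32]
20 → replaces 31 → [9, 20, 32]
7 → replaces 9 → [7, 20, 32]
33 → extends → [7, 20, 32, 33]
23 → replaces 32 → [7, 20, 23, 33]
19 → replaces 20 → [7, 19, 23, 33]
10 → replaces 19 → [7, 10, 23, 33]
16 → replaces 23 → [7, 10, 16, 33]
9 → replaces 10 → [7, 9, 16, 33]
Longest strictly increasing subsequence has length 4, so deletions = 12 − 4 = 8.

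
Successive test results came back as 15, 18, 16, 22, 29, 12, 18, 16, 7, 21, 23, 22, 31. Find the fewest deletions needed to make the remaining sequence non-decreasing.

7

Fewest deletions = n − (longest non-decreasing subsequence).
i:      1  2  3  4  5  6  7  8  9 10 11 12 13
a[i]:  15 18 16 22 29 12 18 16  7 21 23 22 31
dp:     1  2  2  3  4  1  3  3  1  4  5  5  6
max dp = 6, so deletions = 13 − 6 = 7.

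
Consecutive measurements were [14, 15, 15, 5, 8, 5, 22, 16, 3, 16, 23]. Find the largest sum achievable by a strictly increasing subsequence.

74

Let S[i] be the best sum of a strictly increasing subsequence ending at i:
i:      1  2  3  4  5  6  7  8  9 10 11
a[i]:  14 15 15  5  8  5 22 16  3 16 23
S:     14 29 29  5 13  5 51 45  3 45 74
Maximum is 74 (e.g. 14 + 15 + 22 + 23).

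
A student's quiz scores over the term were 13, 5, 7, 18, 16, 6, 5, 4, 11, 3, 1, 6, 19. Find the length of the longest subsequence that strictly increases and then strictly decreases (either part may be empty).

9

inc[i] = longest strictly increasing subsequence ending at i; dec[i] = longest strictly decreasing subsequence starting at i:
i:      1  2  3  4  5  6  7  8  9 10 11 12 13
a[i]:  13  5  7 18 16  6  5  4 11  3  1  6 19
inc:    1  1  2  3  3  2  1  1  3  1  1  2  4
dec:    7  4  6  7  6  5  4  3  3  2  1  1  1
Best peak at i=4 (value 18): inc=3, dec=7, length 3+7−1 = 9.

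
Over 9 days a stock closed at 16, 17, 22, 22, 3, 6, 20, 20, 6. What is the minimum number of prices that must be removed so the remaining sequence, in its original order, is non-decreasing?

Fewest deletions = n − (longest non-decreasing subsequence).
Patience tails:
16 → extends → [16]
17 → extends → [16, 17]
22 → extends → [16, 17, 22]
22 → extends → [16, 17, 22, 22]
3 → replaces 16 → [3, 17, 22, 22]
6 → replaces 17 → [3, 6, 22, 22]
20 → replaces 22 → [3, 6, 20, 22]
20 → replaces 22 → [3, 6, 20, 20]
6 → replaces 20 → [3, 6, 6, 20]
Longest non-decreasing subsequence has length 4, so deletions = 9 − 4 = 5.

5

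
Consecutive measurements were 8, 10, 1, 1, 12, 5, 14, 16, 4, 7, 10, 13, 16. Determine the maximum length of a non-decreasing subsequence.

Let dp[i] be the length of the longest such subsequence ending at index i:
i:      1  2  3  4  5  6  7  8  9 10 11 12 13
a[i]:   8 10  1  1 12  5 14 16  4  7 10 13 16
dp:     1  2  1  2  3  3  4  5  3  4  5  6  7
Maximum dp value is 7.

7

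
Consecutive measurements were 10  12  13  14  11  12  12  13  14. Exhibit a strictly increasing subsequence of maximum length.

Patience tails give the LIS length; then backtrack through the dp parents:
10 → extends → [10]
12 → extends → [10, 12]
13 → extends → [10, 12, 13]
14 → extends → [10, 12, 13, 14]
11 → replaces 12 → [10, 11, 13, 14]
12 → replaces 13 → [10, 11, 12, 14]
12 → already a tail → [10, 11, 12, 14]
13 → replaces 14 → [10, 11, 12, 13]
14 → extends → [10, 11, 12, 13, 14]
Length 5; one witness is 10, 11, 12, 13, 14.

10, 11, 12, 13, 14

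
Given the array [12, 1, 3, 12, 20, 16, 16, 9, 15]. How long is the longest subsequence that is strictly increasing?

4

Track the smallest tail for each achievable length (strict):
12 → extends → [12]
1 → replaces 12 → [1]
3 → extends → [1, 3]
12 → extends → [1, 3, 12]
20 → extends → [1, 3, 12, 20]
16 → replaces 20 → [1, 3, 12, 16]
16 → already a tail → [1, 3, 12, 16]
9 → replaces 12 → [1, 3, 9, 16]
15 → replaces 16 → [1, 3, 9, 15]
Four tails, so the longest strictly increasing subsequence has length 4 (e.g. 1, 3, 12, 20).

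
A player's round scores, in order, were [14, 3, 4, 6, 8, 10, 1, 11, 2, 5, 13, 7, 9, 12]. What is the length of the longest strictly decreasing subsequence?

3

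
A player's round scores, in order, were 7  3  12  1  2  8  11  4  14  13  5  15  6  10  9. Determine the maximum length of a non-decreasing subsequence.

6

Let dp[i] be the length of the longest such subsequence ending at index i:
i:      1  2  3  4  5  6  7  8  9 10 11 12 13 14 15
a[i]:   7  3 12  1  2  8 11  4 14 13  5 15  6 10  9
dp:     1  1  2  1  2  3  4  3  5  5  4  6  5  6  6
Maximum dp value is 6.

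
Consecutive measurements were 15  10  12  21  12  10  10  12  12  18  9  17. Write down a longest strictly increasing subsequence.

10, 12, 21

Patience tails give the LIS length; then backtrack through the dp parents:
15 → extends → [15]
10 → replaces 15 → [10]
12 → extends → [10, 12]
21 → extends → [10, 12, 21]
12 → already a tail → [10, 12, 21]
10 → already a tail → [10, 12, 21]
10 → already a tail → [10, 12, 21]
12 → already a tail → [10, 12, 21]
12 → already a tail → [10, 12, 21]
18 → replaces 21 → [10, 12, 18]
9 → replaces 10 → [9, 12, 18]
17 → replaces 18 → [9, 12, 17]
Length 3; one witness is 10, 12, 21.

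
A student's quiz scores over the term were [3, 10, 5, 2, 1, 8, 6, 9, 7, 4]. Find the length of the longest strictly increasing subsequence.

4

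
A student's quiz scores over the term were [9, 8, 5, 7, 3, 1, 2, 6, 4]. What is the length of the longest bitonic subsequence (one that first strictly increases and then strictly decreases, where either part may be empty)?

5

inc[i] = longest strictly increasing subsequence ending at i; dec[i] = longest strictly decreasing subsequence starting at i:
i:     1 2 3 4 5 6 7 8 9
a[i]:  9 8 5 7 3 1 2 6 4
inc:   1 1 1 2 1 1 2 3 3
dec:   5 4 3 3 2 1 1 2 1
Best peak at i=1 (value 9): inc=1, dec=5, length 1+5−1 = 5.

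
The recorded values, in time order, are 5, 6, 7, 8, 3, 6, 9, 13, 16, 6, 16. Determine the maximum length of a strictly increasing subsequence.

Track the smallest tail for each achievable length (strict):
5 → extends → [5]
6 → extends → [5, 6]
7 → extends → [5, 6, 7]
8 → extends → [5, 6, 7, 8]
3 → replaces 5 → [3, 6, 7, 8]
6 → already a tail → [3, 6, 7, 8]
9 → extends → [3, 6, 7, 8, 9]
13 → extends → [3, 6, 7, 8, 9, 13]
16 → extends → [3, 6, 7, 8, 9, 13, 16]
6 → already a tail → [3, 6, 7, 8, 9, 13, 16]
16 → already a tail → [3, 6, 7, 8, 9, 13, 16]
Seven tails, so the longest strictly increasing subsequence has length 7 (e.g. 5, 6, 7, 8, 9, 13, 16).

7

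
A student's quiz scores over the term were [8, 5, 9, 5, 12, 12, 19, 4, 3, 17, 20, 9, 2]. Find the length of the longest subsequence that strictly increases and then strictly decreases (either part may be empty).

7

inc[i] = longest strictly increasing subsequence ending at i; dec[i] = longest strictly decreasing subsequence starting at i:
i:      1  2  3  4  5  6  7  8  9 10 11 12 13
a[i]:   8  5  9  5 12 12 19  4  3 17 20  9  2
inc:    1  1  2  1  3  3  4  1  1  4  5  2  1
dec:    5  4  5  4  4  4  4  3  2  3  3  2  1
Best peak at i=7 (value 19): inc=4, dec=4, length 4+4−1 = 7.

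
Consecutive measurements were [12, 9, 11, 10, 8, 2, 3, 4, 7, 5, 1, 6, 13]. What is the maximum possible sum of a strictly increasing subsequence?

Let S[i] be the best sum of a strictly increasing subsequence ending at i:
i:      1  2  3  4  5  6  7  8  9 10 11 12 13
a[i]:  12  9 11 10  8  2  3  4  7  5  1  6 13
S:     12  9 20 19  8  2  5  9 16 14  1 20 33
Maximum is 33 (e.g. 2 + 3 + 4 + 5 + 6 + 13).

33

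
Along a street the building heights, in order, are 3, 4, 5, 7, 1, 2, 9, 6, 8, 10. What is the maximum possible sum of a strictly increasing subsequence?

Let S[i] be the best sum of a strictly increasing subsequence ending at i:
i:      1  2  3  4  5  6  7  8  9 10
a[i]:   3  4  5  7  1  2  9  6  8 10
S:      3  7 12 19  1  3 28 18 27 38
Maximum is 38 (e.g. 3 + 4 + 5 + 7 + 9 + 10).

38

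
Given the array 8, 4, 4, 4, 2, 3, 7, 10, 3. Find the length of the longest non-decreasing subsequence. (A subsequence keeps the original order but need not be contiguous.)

Track the smallest tail for each achievable length (allowing ties):
8 → extends → [8]
4 → replaces 8 → [4]
4 → extends → [4, 4]
4 → extends → [4, 4, 4]
2 → replaces 4 → [2, 4, 4]
3 → replaces 4 → [2, 3, 4]
7 → extends → [2, 3, 4, 7]
10 → extends → [2, 3, 4, 7, 10]
3 → replaces 4 → [2, 3, 3, 7, 10]
Five tails, so the longest non-decreasing subsequence has length 5 (e.g. 4, 4, 4, 7, 10).

5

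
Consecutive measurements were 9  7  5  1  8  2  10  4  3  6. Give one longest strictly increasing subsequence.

Patience tails give the LIS length; then backtrack through the dp parents:
9 → extends → [9]
7 → replaces 9 → [7]
5 → replaces 7 → [5]
1 → replaces 5 → [1]
8 → extends → [1, 8]
2 → replaces 8 → [1, 2]
10 → extends → [1, 2, 10]
4 → replaces 10 → [1, 2, 4]
3 → replaces 4 → [1, 2, 3]
6 → extends → [1, 2, 3, 6]
Length 4; one witness is 1, 2, 4, 6.

1, 2, 4, 6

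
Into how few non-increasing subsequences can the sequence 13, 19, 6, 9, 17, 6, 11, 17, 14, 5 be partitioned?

4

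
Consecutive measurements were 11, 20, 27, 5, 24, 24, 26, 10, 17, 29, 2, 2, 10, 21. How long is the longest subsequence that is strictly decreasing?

4

Let dp[i] be the longest strictly decreasing subsequence ending at i:
i:      1  2  3  4  5  6  7  8  9 10 11 12 13 14
a[i]:  11 20 27  5 24 24 26 10 17 29  2  2 10 21
dp:     1  1  1  2  2  2  2  3  3  1  4  4  4  3
Maximum is 4.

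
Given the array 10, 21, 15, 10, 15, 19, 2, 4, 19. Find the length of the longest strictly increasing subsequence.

Track the smallest tail for each achievable length (strict):
10 → extends → [10]
21 → extends → [10, 21]
15 → replaces 21 → [10, 15]
10 → already a tail → [10, 15]
15 → already a tail → [10, 15]
19 → extends → [10, 15, 19]
2 → replaces 10 → [2, 15, 19]
4 → replaces 15 → [2, 4, 19]
19 → already a tail → [2, 4, 19]
Three tails, so the longest strictly increasing subsequence has length 3 (e.g. 10, 15, 19).

3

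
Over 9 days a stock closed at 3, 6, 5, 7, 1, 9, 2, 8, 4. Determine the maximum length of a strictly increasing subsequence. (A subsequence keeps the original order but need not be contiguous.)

4

Let dp[i] be the length of the longest such subsequence ending at index i:
i:     1 2 3 4 5 6 7 8 9
a[i]:  3 6 5 7 1 9 2 8 4
dp:    1 2 2 3 1 4 2 4 3
Maximum dp value is 4.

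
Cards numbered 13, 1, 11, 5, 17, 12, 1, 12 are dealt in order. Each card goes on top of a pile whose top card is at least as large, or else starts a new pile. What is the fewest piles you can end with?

3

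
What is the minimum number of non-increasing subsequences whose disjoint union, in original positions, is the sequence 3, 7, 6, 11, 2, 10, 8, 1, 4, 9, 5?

4

Place each on the leftmost legal pile:
3 → new pile 1 (tops now [3])
7 → new pile 2 (tops now [3, 7])
6 → pile 2 (tops now [3, 6])
11 → new pile 3 (tops now [3, 6, 11])
2 → pile 1 (tops now [2, 6, 11])
10 → pile 3 (tops now [2, 6, 10])
8 → pile 3 (tops now [2, 6, 8])
1 → pile 1 (tops now [1, 6, 8])
4 → pile 2 (tops now [1, 4, 8])
9 → new pile 4 (tops now [1, 4, 8, 9])
5 → pile 3 (tops now [1, 4, 5, 9])
Four piles.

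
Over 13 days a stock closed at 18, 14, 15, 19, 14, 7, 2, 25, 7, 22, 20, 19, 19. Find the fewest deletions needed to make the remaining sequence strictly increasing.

9

Fewest deletions = n − (longest strictly increasing subsequence).
i:      1  2  3  4  5  6  7  8  9 10 11 12 13
a[i]:  18 14 15 19 14  7  2 25  7 22 20 19 19
dp:     1  1  2  3  1  1  1  4  2  4  4  3  3
max dp = 4, so deletions = 13 − 4 = 9.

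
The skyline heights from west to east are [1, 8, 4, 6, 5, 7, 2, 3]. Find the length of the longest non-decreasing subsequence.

4

Track the smallest tail for each achievable length (allowing ties):
1 → extends → [1]
8 → extends → [1, 8]
4 → replaces 8 → [1, 4]
6 → extends → [1, 4, 6]
5 → replaces 6 → [1, 4, 5]
7 → extends → [1, 4, 5, 7]
2 → replaces 4 → [1, 2, 5, 7]
3 → replaces 5 → [1, 2, 3, 7]
Four tails, so the longest non-decreasing subsequence has length 4 (e.g. 1, 4, 6, 7).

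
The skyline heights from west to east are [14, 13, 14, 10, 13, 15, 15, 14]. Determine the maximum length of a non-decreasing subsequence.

Let dp[i] be the length of the longest such subsequence ending at index i:
i:      1  2  3  4  5  6  7  8
a[i]:  14 13 14 10 13 15 15 14
dp:     1  1  2  1  2  3  4  3
Maximum dp value is 4.

4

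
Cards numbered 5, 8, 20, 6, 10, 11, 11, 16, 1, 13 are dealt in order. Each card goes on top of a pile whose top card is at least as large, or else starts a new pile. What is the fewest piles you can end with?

5

The minimum number of non-increasing subsequences covering a sequence equals the length of its longest strictly increasing subsequence.
LIS length is 5 (e.g. 5, 8, 10, 11, 16), so 5 piles are needed.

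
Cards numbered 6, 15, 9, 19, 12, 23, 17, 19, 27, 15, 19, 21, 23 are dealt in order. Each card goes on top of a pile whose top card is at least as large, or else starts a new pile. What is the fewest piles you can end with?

7

Place each on the leftmost legal pile:
6 → new pile 1 (tops now [6])
15 → new pile 2 (tops now [6, 15])
9 → pile 2 (tops now [6, 9])
19 → new pile 3 (tops now [6, 9, 19])
12 → pile 3 (tops now [6, 9, 12])
23 → new pile 4 (tops now [6, 9, 12, 23])
17 → pile 4 (tops now [6, 9, 12, 17])
19 → new pile 5 (tops now [6, 9, 12, 17, 19])
27 → new pile 6 (tops now [6, 9, 12, 17, 19, 27])
15 → pile 4 (tops now [6, 9, 12, 15, 19, 27])
19 → pile 5 (tops now [6, 9, 12, 15, 19, 27])
21 → pile 6 (tops now [6, 9, 12, 15, 19, 21])
23 → new pile 7 (tops now [6, 9, 12, 15, 19, 21, 23])
Seven piles.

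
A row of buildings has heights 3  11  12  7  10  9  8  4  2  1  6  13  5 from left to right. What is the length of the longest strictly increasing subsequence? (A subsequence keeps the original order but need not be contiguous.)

4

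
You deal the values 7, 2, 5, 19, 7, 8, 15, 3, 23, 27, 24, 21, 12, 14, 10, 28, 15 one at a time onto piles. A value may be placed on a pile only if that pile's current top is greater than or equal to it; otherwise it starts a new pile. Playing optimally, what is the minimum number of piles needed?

The minimum number of non-increasing subsequences covering a sequence equals the length of its longest strictly increasing subsequence.
LIS length is 8 (e.g. 2, 5, 7, 8, 15, 23, 27, 28), so 8 piles are needed.

8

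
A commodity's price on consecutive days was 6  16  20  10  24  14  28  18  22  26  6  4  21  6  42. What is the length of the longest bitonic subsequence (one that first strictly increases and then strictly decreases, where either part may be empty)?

8

inc[i] = longest strictly increasing subsequence ending at i; dec[i] = longest strictly decreasing subsequence starting at i:
i:      1  2  3  4  5  6  7  8  9 10 11 12 13 14 15
a[i]:   6 16 20 10 24 14 28 18 22 26  6  4 21  6 42
inc:    1  2  3  2  4  3  5  4  5  6  1  1  5  2  7
dec:    2  4  4  3  4  3  4  3  3  3  2  1  2  1  1
Best peak at i=7 (value 28): inc=5, dec=4, length 5+4−1 = 8.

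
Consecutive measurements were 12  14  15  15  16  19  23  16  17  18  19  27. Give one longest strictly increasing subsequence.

Patience tails give the LIS length; then backtrack through the dp parents:
12 → extends → [12]
14 → extends → [12, 14]
15 → extends → [12, 14, 15]
15 → already a tail → [12, 14, 15]
16 → extends → [12, 14, 15, 16]
19 → extends → [12, 14, 15, 16, 19]
23 → extends → [12, 14, 15, 16, 19, 23]
16 → already a tail → [12, 14, 15, 16, 19, 23]
17 → replaces 19 → [12, 14, 15, 16, 17, 23]
18 → replaces 23 → [12, 14, 15, 16, 17, 18]
19 → extends → [12, 14, 15, 16, 17, 18, 19]
27 → extends → [12, 14, 15, 16, 17, 18, 19, 27]
Length 8; one witness is 12, 14, 15, 16, 17, 18, 19, 27.

12, 14, 15, 16, 17, 18, 19, 27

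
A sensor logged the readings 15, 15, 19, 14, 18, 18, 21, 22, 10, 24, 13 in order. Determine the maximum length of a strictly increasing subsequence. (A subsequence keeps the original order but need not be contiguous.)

5

Let dp[i] be the length of the longest such subsequence ending at index i:
i:      1  2  3  4  5  6  7  8  9 10 11
a[i]:  15 15 19 14 18 18 21 22 10 24 13
dp:     1  1  2  1  2  2  3  4  1  5  2
Maximum dp value is 5.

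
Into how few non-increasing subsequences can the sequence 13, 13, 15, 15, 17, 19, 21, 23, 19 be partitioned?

Place each on the leftmost legal pile:
13 → new pile 1 (tops now [13])
13 → pile 1 (tops now [13])
15 → new pile 2 (tops now [13, 15])
15 → pile 2 (tops now [13, 15])
17 → new pile 3 (tops now [13, 15, 17])
19 → new pile 4 (tops now [13, 15, 17, 19])
21 → new pile 5 (tops now [13, 15, 17, 19, 21])
23 → new pile 6 (tops now [13, 15, 17, 19, 21, 23])
19 → pile 4 (tops now [13, 15, 17, 19, 21, 23])
Six piles.

6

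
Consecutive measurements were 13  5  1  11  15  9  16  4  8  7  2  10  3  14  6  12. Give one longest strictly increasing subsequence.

1, 4, 8, 10, 14

Patience tails give the LIS length; then backtrack through the dp parents:
13 → extends → [13]
5 → replaces 13 → [5]
1 → replaces 5 → [1]
11 → extends → [1, 11]
15 → extends → [1, 11, 15]
9 → replaces 11 → [1, 9, 15]
16 → extends → [1, 9, 15, 16]
4 → replaces 9 → [1, 4, 15, 16]
8 → replaces 15 → [1, 4, 8, 16]
7 → replaces 8 → [1, 4, 7, 16]
2 → replaces 4 → [1, 2, 7, 16]
10 → replaces 16 → [1, 2, 7, 10]
3 → replaces 7 → [1, 2, 3, 10]
14 → extends → [1, 2, 3, 10, 14]
6 → replaces 10 → [1, 2, 3, 6, 14]
12 → replaces 14 → [1, 2, 3, 6, 12]
Length 5; one witness is 1, 4, 8, 10, 14.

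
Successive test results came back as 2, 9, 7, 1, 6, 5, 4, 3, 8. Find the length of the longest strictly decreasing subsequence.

Negate each value so 'decreasing' becomes 'increasing', then run patience tails on the negated sequence:
-2 → extends → [-2]
-9 → replaces -2 → [-9]
-7 → extends → [-9, -7]
-1 → extends → [-9, -7, -1]
-6 → replaces -1 → [-9, -7, -6]
-5 → extends → [-9, -7, -6, -5]
-4 → extends → [-9, -7, -6, -5, -4]
-3 → extends → [-9, -7, -6, -5, -4, -3]
-8 → replaces -7 → [-9, -8, -6, -5, -4, -3]
Six tails, so the longest strictly decreasing subsequence of the original has length 6.

6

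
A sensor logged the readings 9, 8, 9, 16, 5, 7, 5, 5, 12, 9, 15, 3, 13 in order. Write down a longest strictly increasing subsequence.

Patience tails give the LIS length; then backtrack through the dp parents:
9 → extends → [9]
8 → replaces 9 → [8]
9 → extends → [8, 9]
16 → extends → [8, 9, 16]
5 → replaces 8 → [5, 9, 16]
7 → replaces 9 → [5, 7, 16]
5 → already a tail → [5, 7, 16]
5 → already a tail → [5, 7, 16]
12 → replaces 16 → [5, 7, 12]
9 → replaces 12 → [5, 7, 9]
15 → extends → [5, 7, 9, 15]
3 → replaces 5 → [3, 7, 9, 15]
13 → replaces 15 → [3, 7, 9, 13]
Length 4; one witness is 8, 9, 12, 15.

8, 9, 12, 15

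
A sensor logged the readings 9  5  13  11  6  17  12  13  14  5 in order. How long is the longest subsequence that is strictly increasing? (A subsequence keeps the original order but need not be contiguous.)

Let dp[i] be the length of the longest such subsequence ending at index i:
i:      1  2  3  4  5  6  7  8  9 10
a[i]:   9  5 13 11  6 17 12 13 14  5
dp:     1  1  2  2  2  3  3  4  5  1
Maximum dp value is 5.

5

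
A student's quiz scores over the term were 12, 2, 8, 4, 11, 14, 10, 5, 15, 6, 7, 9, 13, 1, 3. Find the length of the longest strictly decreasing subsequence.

5

Negate each value so 'decreasing' becomes 'increasing', then run patience tails on the negated sequence:
-12 → extends → [-12]
-2 → extends → [-12, -2]
-8 → replaces -2 → [-12, -8]
-4 → extends → [-12, -8, -4]
-11 → replaces -8 → [-12, -11, -4]
-14 → replaces -12 → [-14, -11, -4]
-10 → replaces -4 → [-14, -11, -10]
-5 → extends → [-14, -11, -10, -5]
-15 → replaces -14 → [-15, -11, -10, -5]
-6 → replaces -5 → [-15, -11, -10, -6]
-7 → replaces -6 → [-15, -11, -10, -7]
-9 → replaces -7 → [-15, -11, -10, -9]
-13 → replaces -11 → [-15, -13, -10, -9]
-1 → extends → [-15, -13, -10, -9, -1]
-3 → replaces -1 → [-15, -13, -10, -9, -3]
Five tails, so the longest strictly decreasing subsequence of the original has length 5.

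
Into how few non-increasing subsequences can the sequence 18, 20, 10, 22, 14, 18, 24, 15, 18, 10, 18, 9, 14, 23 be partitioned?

The minimum number of non-increasing subsequences covering a sequence equals the length of its longest strictly increasing subsequence.
LIS length is 5 (e.g. 10, 14, 15, 18, 23), so 5 piles are needed.

5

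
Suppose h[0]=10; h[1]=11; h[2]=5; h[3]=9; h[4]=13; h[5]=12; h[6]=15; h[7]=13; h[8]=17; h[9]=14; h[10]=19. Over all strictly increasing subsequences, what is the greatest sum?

85

Let S[i] be the best sum of a strictly increasing subsequence ending at i:
i:      0  1  2  3  4  5  6  7  8  9 10
h[i]:  10 11  5  9 13 12 15 13 17 14 19
S:     10 21  5 14 34 33 49 46 66 60 85
Maximum is 85 (e.g. 10 + 11 + 13 + 15 + 17 + 19).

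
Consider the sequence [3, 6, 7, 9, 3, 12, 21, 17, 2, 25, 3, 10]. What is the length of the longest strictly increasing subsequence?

7

Track the smallest tail for each achievable length (strict):
3 → extends → [3]
6 → extends → [3, 6]
7 → extends → [3, 6, 7]
9 → extends → [3, 6, 7, 9]
3 → already a tail → [3, 6, 7, 9]
12 → extends → [3, 6, 7, 9, 12]
21 → extends → [3, 6, 7, 9, 12, 21]
17 → replaces 21 → [3, 6, 7, 9, 12, 17]
2 → replaces 3 → [2, 6, 7, 9, 12, 17]
25 → extends → [2, 6, 7, 9, 12, 17, 25]
3 → replaces 6 → [2, 3, 7, 9, 12, 17, 25]
10 → replaces 12 → [2, 3, 7, 9, 10, 17, 25]
Seven tails, so the longest strictly increasing subsequence has length 7 (e.g. 3, 6, 7, 9, 12, 21, 25).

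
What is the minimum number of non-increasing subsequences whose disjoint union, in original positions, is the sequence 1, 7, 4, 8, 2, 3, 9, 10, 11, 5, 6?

6

The minimum number of non-increasing subsequences covering a sequence equals the length of its longest strictly increasing subsequence.
LIS length is 6 (e.g. 1, 7, 8, 9, 10, 11), so 6 piles are needed.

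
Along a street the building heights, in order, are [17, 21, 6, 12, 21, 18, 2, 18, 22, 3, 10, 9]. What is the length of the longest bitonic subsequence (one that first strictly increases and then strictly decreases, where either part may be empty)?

6

inc[i] = longest strictly increasing subsequence ending at i; dec[i] = longest strictly decreasing subsequence starting at i:
i:      1  2  3  4  5  6  7  8  9 10 11 12
a[i]:  17 21  6 12 21 18  2 18 22  3 10  9
inc:    1  2  1  2  3  3  1  3  4  2  3  3
dec:    4  4  2  3  4  3  1  3  3  1  2  1
Best peak at i=5 (value 21): inc=3, dec=4, length 3+4−1 = 6.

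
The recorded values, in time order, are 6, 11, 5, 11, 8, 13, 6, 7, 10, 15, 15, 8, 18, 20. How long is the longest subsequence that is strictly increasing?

Let dp[i] be the length of the longest such subsequence ending at index i:
i:      1  2  3  4  5  6  7  8  9 10 11 12 13 14
a[i]:   6 11  5 11  8 13  6  7 10 15 15  8 18 20
dp:     1  2  1  2  2  3  2  3  4  5  5  4  6  7
Maximum dp value is 7.

7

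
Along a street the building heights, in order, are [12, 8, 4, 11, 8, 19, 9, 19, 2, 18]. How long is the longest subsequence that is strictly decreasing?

Negate each value so 'decreasing' becomes 'increasing', then run patience tails on the negated sequence:
-12 → extends → [-12]
-8 → extends → [-12, -8]
-4 → extends → [-12, -8, -4]
-11 → replaces -8 → [-12, -11, -4]
-8 → replaces -4 → [-12, -11, -8]
-19 → replaces -12 → [-19, -11, -8]
-9 → replaces -8 → [-19, -11, -9]
-19 → already a tail → [-19, -11, -9]
-2 → extends → [-19, -11, -9, -2]
-18 → replaces -11 → [-19, -18, -9, -2]
Four tails, so the longest strictly decreasing subsequence of the original has length 4.

4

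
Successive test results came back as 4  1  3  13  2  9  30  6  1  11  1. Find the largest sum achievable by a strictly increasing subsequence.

47

Let S[i] be the best sum of a strictly increasing subsequence ending at i:
i:      1  2  3  4  5  6  7  8  9 10 11
a[i]:   4  1  3 13  2  9 30  6  1 11  1
S:      4  1  4 17  3 13 47 10  1 24  1
Maximum is 47 (e.g. 1 + 3 + 13 + 30).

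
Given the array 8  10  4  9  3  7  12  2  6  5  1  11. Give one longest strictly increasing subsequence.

Patience tails give the LIS length; then backtrack through the dp parents:
8 → extends → [8]
10 → extends → [8, 10]
4 → replaces 8 → [4, 10]
9 → replaces 10 → [4, 9]
3 → replaces 4 → [3, 9]
7 → replaces 9 → [3, 7]
12 → extends → [3, 7, 12]
2 → replaces 3 → [2, 7, 12]
6 → replaces 7 → [2, 6, 12]
5 → replaces 6 → [2, 5, 12]
1 → replaces 2 → [1, 5, 12]
11 → replaces 12 → [1, 5, 11]
Length 3; one witness is 8, 10, 12.

8, 10, 12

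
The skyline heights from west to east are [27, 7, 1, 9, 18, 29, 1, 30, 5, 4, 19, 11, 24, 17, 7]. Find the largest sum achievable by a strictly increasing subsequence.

93

Let S[i] be the best sum of a strictly increasing subsequence ending at i:
i:      1  2  3  4  5  6  7  8  9 10 11 12 13 14 15
a[i]:  27  7  1  9 18 29  1 30  5  4 19 11 24 17  7
S:     27  7  1 16 34 63  1 93  6  5 53 27 77 44 13
Maximum is 93 (e.g. 7 + 9 + 18 + 29 + 30).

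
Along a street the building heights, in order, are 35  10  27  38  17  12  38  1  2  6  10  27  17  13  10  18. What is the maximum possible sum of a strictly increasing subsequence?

75

Let S[i] be the best sum of a strictly increasing subsequence ending at i:
i:      1  2  3  4  5  6  7  8  9 10 11 12 13 14 15 16
a[i]:  35 10 27 38 17 12 38  1  2  6 10 27 17 13 10 18
S:     35 10 37 75 27 22 75  1  3  9 19 54 39 35 19 57
Maximum is 75 (e.g. 10 + 27 + 38).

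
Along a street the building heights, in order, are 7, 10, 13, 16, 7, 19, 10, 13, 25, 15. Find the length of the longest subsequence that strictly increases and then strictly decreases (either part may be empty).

inc[i] = longest strictly increasing subsequence ending at i; dec[i] = longest strictly decreasing subsequence starting at i:
i:      1  2  3  4  5  6  7  8  9 10
a[i]:   7 10 13 16  7 19 10 13 25 15
inc:    1  2  3  4  1  5  2  3  6  4
dec:    1  2  2  2  1  2  1  1  2  1
Best peak at i=9 (value 25): inc=6, dec=2, length 6+2−1 = 7.

7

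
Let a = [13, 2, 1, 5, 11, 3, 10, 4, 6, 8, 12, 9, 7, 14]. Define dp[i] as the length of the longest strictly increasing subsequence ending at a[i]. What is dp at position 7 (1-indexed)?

dp[i] = 1 + max{dp[j] : j<i, a[j]<a[i]} (or 1 if no such j):
i:      1  2  3  4  5  6  7  8  9 10 11 12 13 14
a[i]:  13  2  1  5 11  3 10  4  6  8 12  9  7 14
dp:     1  1  1  2  3  2  3  3  4  5  6  6  5  7
At index 7 the value is 3.

3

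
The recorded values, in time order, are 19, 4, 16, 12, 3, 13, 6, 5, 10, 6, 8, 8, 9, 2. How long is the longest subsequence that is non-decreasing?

6

Track the smallest tail for each achievable length (allowing ties):
19 → extends → [19]
4 → replaces 19 → [4]
16 → extends → [4, 16]
12 → replaces 16 → [4, 12]
3 → replaces 4 → [3, 12]
13 → extends → [3, 12, 13]
6 → replaces 12 → [3, 6, 13]
5 → replaces 6 → [3, 5, 13]
10 → replaces 13 → [3, 5, 10]
6 → replaces 10 → [3, 5, 6]
8 → extends → [3, 5, 6, 8]
8 → extends → [3, 5, 6, 8, 8]
9 → extends → [3, 5, 6, 8, 8, 9]
2 → replaces 3 → [2, 5, 6, 8, 8, 9]
Six tails, so the longest non-decreasing subsequence has length 6 (e.g. 4, 6, 6, 8, 8, 9).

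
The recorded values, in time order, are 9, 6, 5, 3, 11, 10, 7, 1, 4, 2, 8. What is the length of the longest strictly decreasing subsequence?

Negate each value so 'decreasing' becomes 'increasing', then run patience tails on the negated sequence:
-9 → extends → [-9]
-6 → extends → [-9, -6]
-5 → extends → [-9, -6, -5]
-3 → extends → [-9, -6, -5, -3]
-11 → replaces -9 → [-11, -6, -5, -3]
-10 → replaces -6 → [-11, -10, -5, -3]
-7 → replaces -5 → [-11, -10, -7, -3]
-1 → extends → [-11, -10, -7, -3, -1]
-4 → replaces -3 → [-11, -10, -7, -4, -1]
-2 → replaces -1 → [-11, -10, -7, -4, -2]
-8 → replaces -7 → [-11, -10, -8, -4, -2]
Five tails, so the longest strictly decreasing subsequence of the original has length 5.

5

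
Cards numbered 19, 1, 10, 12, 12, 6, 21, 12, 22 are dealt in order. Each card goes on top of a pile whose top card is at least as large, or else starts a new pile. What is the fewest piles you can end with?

The minimum number of non-increasing subsequences covering a sequence equals the length of its longest strictly increasing subsequence.
LIS length is 5 (e.g. 1, 10, 12, 21, 22), so 5 piles are needed.

5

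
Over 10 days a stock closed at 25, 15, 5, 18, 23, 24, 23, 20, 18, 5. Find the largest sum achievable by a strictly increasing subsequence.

Let S[i] be the best sum of a strictly increasing subsequence ending at i:
i:      1  2  3  4  5  6  7  8  9 10
a[i]:  25 15  5 18 23 24 23 20 18  5
S:     25 15  5 33 56 80 56 53 33  5
Maximum is 80 (e.g. 15 + 18 + 23 + 24).

80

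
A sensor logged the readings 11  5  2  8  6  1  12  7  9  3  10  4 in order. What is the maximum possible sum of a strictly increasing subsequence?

Let S[i] be the best sum of a strictly increasing subsequence ending at i:
i:      1  2  3  4  5  6  7  8  9 10 11 12
a[i]:  11  5  2  8  6  1 12  7  9  3 10  4
S:     11  5  2 13 11  1 25 18 27  5 37  9
Maximum is 37 (e.g. 5 + 6 + 7 + 9 + 10).

37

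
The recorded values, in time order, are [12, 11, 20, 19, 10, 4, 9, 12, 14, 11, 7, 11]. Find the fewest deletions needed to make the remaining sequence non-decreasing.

8

Fewest deletions = n − (longest non-decreasing subsequence).
Patience tails:
12 → extends → [12]
11 → replaces 12 → [11]
20 → extends → [11, 20]
19 → replaces 20 → [11, 19]
10 → replaces 11 → [10, 19]
4 → replaces 10 → [4, 19]
9 → replaces 19 → [4, 9]
12 → extends → [4, 9, 12]
14 → extends → [4, 9, 12, 14]
11 → replaces 12 → [4, 9, 11, 14]
7 → replaces 9 → [4, 7, 11, 14]
11 → replaces 14 → [4, 7, 11, 11]
Longest non-decreasing subsequence has length 4, so deletions = 12 − 4 = 8.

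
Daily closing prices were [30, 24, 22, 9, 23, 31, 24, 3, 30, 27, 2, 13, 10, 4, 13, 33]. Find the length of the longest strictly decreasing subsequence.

6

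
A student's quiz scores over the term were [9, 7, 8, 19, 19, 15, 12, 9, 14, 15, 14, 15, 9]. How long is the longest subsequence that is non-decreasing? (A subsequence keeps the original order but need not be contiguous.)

6

Let dp[i] be the length of the longest such subsequence ending at index i:
i:      1  2  3  4  5  6  7  8  9 10 11 12 13
a[i]:   9  7  8 19 19 15 12  9 14 15 14 15  9
dp:     1  1  2  3  4  3  3  3  4  5  5  6  4
Maximum dp value is 6.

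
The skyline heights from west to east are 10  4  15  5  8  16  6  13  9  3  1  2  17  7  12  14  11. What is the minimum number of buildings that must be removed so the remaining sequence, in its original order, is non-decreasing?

11

Fewest deletions = n − (longest non-decreasing subsequence).
i:      1  2  3  4  5  6  7  8  9 10 11 12 13 14 15 16 17
a[i]:  10  4 15  5  8 16  6 13  9  3  1  2 17  7 12 14 11
dp:     1  1  2  2  3  4  3  4  4  1  1  2  5  4  5  6  5
max dp = 6, so deletions = 17 − 6 = 11.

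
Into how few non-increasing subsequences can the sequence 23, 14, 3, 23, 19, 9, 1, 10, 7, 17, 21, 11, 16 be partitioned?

Place each on the leftmost legal pile:
23 → new pile 1 (tops now [23])
14 → pile 1 (tops now [14])
3 → pile 1 (tops now [3])
23 → new pile 2 (tops now [3, 23])
19 → pile 2 (tops now [3, 19])
9 → pile 2 (tops now [3, 9])
1 → pile 1 (tops now [1, 9])
10 → new pile 3 (tops now [1, 9, 10])
7 → pile 2 (tops now [1, 7, 10])
17 → new pile 4 (tops now [1, 7, 10, 17])
21 → new pile 5 (tops now [1, 7, 10, 17, 21])
11 → pile 4 (tops now [1, 7, 10, 11, 21])
16 → pile 5 (tops now [1, 7, 10, 11, 16])
Five piles.

5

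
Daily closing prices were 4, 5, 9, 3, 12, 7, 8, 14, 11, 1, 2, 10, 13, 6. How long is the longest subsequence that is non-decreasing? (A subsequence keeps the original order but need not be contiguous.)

6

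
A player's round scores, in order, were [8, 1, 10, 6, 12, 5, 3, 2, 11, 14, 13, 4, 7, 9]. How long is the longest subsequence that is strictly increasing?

5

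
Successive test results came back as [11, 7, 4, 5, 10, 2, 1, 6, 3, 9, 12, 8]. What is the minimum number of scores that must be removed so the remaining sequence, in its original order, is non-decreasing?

7

Fewest deletions = n − (longest non-decreasing subsequence).
Patience tails:
11 → extends → [11]
7 → replaces 11 → [7]
4 → replaces 7 → [4]
5 → extends → [4, 5]
10 → extends → [4, 5, 10]
2 → replaces 4 → [2, 5, 10]
1 → replaces 2 → [1, 5, 10]
6 → replaces 10 → [1, 5, 6]
3 → replaces 5 → [1, 3, 6]
9 → extends → [1, 3, 6, 9]
12 → extends → [1, 3, 6, 9, 12]
8 → replaces 9 → [1, 3, 6, 8, 12]
Longest non-decreasing subsequence has length 5, so deletions = 12 − 5 = 7.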